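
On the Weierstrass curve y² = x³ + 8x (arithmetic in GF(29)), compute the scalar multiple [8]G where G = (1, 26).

Repeated addition: build up to 8G.
2G: tangent at (1, 26): λ = (3·1² + 8)/(2·26) ≡ 11/23. 23⁻¹ ≡ 24 (mod 29), so λ ≡ 11·24 ≡ 3.
  x = λ² - 1 - 1 = 9 - 2 ≡ 7; y = λ·(1 - 7) - 26 ≡ 14. → (7, 14)
3G: (7, 14) + (1, 26). λ = (26 - 14)/(1 - 7) ≡ 12/23 mod 29. 23⁻¹ ≡ 24 (mod 29) since 23·24 = 552 ≡ 1, so λ ≡ 27.
  x = λ² - 7 - 1 = 729 - 8 ≡ 25; y = λ·(7 - 25) - 14 ≡ 22. → (25, 22)
4G: (25, 22) + (1, 26). λ = (26 - 22)/(1 - 25) ≡ 4/5 mod 29. 5⁻¹ ≡ 6 (mod 29), so λ ≡ 24.
  x = λ² - 25 - 1 = 576 - 26 ≡ 28; y = λ·(25 - 28) - 22 ≡ 22. → (28, 22)
5G: (28, 22) + (1, 26). λ = (26 - 22)/(1 - 28) ≡ 4/2 mod 29. 2⁻¹ ≡ 15 (mod 29) since 2·15 = 30 ≡ 1, so λ ≡ 2.
  x = λ² - 28 - 1 = 4 - 29 ≡ 4; y = λ·(28 - 4) - 22 ≡ 26. → (4, 26)
6G: (4, 26) + (1, 26). λ = (26 - 26)/(1 - 4) ≡ 0/26 mod 29. 26⁻¹ ≡ 19 (mod 29), so λ ≡ 0.
  x = λ² - 4 - 1 = 0 - 5 ≡ 24; y = λ·(4 - 24) - 26 ≡ 3. → (24, 3)
7G: (24, 3) + (1, 26). λ = (26 - 3)/(1 - 24) ≡ 23/6 mod 29. 6⁻¹ ≡ 5 (mod 29), so λ ≡ 28.
  x = λ² - 24 - 1 = 784 - 25 ≡ 5; y = λ·(24 - 5) - 3 ≡ 7. → (5, 7)
8G: (5, 7) + (1, 26). λ = (26 - 7)/(1 - 5) ≡ 19/25 mod 29. 25⁻¹ ≡ 7 (mod 29) since 25·7 = 175 ≡ 1, so λ ≡ 17.
  x = λ² - 5 - 1 = 289 - 6 ≡ 22; y = λ·(5 - 22) - 7 ≡ 23. → (22, 23)

(22, 23)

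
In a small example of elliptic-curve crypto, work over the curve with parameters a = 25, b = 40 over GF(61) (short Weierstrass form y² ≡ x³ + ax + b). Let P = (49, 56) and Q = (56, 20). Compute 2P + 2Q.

(8, 52)

First 2P:
Repeated addition: build up to 2P.
2P: tangent at (49, 56): λ = (3·49² + 25)/(2·56) ≡ 30/51. 51⁻¹ ≡ 6 (mod 61), so λ ≡ 30·6 ≡ 58.
  x = λ² - 49 - 49 = 3364 - 98 ≡ 33; y = λ·(49 - 33) - 56 ≡ 18. → (33, 18)
2P = (33, 18).
Next 2Q:
Repeated addition: build up to 2Q.
2Q: tangent at (56, 20): λ = (3·56² + 25)/(2·20) ≡ 39/40. 40⁻¹ ≡ 29 (mod 61), so λ ≡ 39·29 ≡ 33.
  x = λ² - 56 - 56 = 1089 - 112 ≡ 1; y = λ·(56 - 1) - 20 ≡ 26. → (1, 26)
2Q = (1, 26).
Finally 2P + 2Q:
(33, 18) + (1, 26). λ = (26 - 18)/(1 - 33) ≡ 8/29 mod 61. 29⁻¹ ≡ 40 (mod 61), so λ ≡ 15.
  x = λ² - 33 - 1 = 225 - 34 ≡ 8; y = λ·(33 - 8) - 18 ≡ 52. → (8, 52)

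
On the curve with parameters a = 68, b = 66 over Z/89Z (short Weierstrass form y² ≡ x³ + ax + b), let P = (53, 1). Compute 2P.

(27, 74)

tangent at (53, 1): λ = (3·53² + 68)/(2·1) ≡ 40/2. 2⁻¹ ≡ 45 (mod 89) since 2·45 = 90 ≡ 1, so λ ≡ 40·45 ≡ 20.
  x = λ² - 53 - 53 = 400 - 106 ≡ 27; y = λ·(53 - 27) - 1 ≡ 74. → (27, 74)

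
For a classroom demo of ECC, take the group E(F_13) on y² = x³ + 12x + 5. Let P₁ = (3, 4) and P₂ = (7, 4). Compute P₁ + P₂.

(3, 4) + (7, 4). λ = (4 - 4)/(7 - 3) ≡ 0/4 mod 13. 4⁻¹ ≡ 10 (mod 13), so λ ≡ 0.
  x = λ² - 3 - 7 = 0 - 10 ≡ 3; y = λ·(3 - 3) - 4 ≡ 9. → (3, 9)

(3, 9)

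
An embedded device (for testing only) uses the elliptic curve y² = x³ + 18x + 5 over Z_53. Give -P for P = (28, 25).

(28, 28)

-(28, 25) = (28, -25 mod 53) = (28, 28).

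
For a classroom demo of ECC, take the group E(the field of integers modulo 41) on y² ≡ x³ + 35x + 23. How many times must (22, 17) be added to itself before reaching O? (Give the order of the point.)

2P: tangent at (22, 17): λ = (3·22² + 35)/(2·17) ≡ 11/34. 34⁻¹ ≡ 35 (mod 41), so λ ≡ 11·35 ≡ 16.
  x = λ² - 22 - 22 = 256 - 44 ≡ 7; y = λ·(22 - 7) - 17 ≡ 18. → (7, 18)
3P: (7, 18) + (22, 17). λ = (17 - 18)/(22 - 7) ≡ 40/15 mod 41. 15⁻¹ ≡ 11 (mod 41) since 15·11 = 165 ≡ 1, so λ ≡ 30.
  x = λ² - 7 - 22 = 900 - 29 ≡ 10; y = λ·(7 - 10) - 18 ≡ 15. → (10, 15)
4P: (10, 15) + (22, 17). λ = (17 - 15)/(22 - 10) ≡ 2/12 mod 41. 12⁻¹ ≡ 24 (mod 41), so λ ≡ 7.
  x = λ² - 10 - 22 = 49 - 32 ≡ 17; y = λ·(10 - 17) - 15 ≡ 18. → (17, 18)
5P: (17, 18) + (22, 17). λ = (17 - 18)/(22 - 17) ≡ 40/5 mod 41. 5⁻¹ ≡ 33 (mod 41), so λ ≡ 8.
  x = λ² - 17 - 22 = 64 - 39 ≡ 25; y = λ·(17 - 25) - 18 ≡ 0. → (25, 0)
6P: (25, 0) + (22, 17). λ = (17 - 0)/(22 - 25) ≡ 17/38 mod 41. 38⁻¹ ≡ 27 (mod 41), so λ ≡ 8.
  x = λ² - 25 - 22 = 64 - 47 ≡ 17; y = λ·(25 - 17) - 0 ≡ 23. → (17, 23)
7P: (17, 23) + (22, 17). λ = (17 - 23)/(22 - 17) ≡ 35/5 mod 41. 5⁻¹ ≡ 33 (mod 41), so λ ≡ 7.
  x = λ² - 17 - 22 = 49 - 39 ≡ 10; y = λ·(17 - 10) - 23 ≡ 26. → (10, 26)
8P: (10, 26) + (22, 17). λ = (17 - 26)/(22 - 10) ≡ 32/12 mod 41. 12⁻¹ ≡ 24 (mod 41), so λ ≡ 30.
  x = λ² - 10 - 22 = 900 - 32 ≡ 7; y = λ·(10 - 7) - 26 ≡ 23. → (7, 23)
9P: (7, 23) + (22, 17). λ = (17 - 23)/(22 - 7) ≡ 35/15 mod 41. 15⁻¹ ≡ 11 (mod 41), so λ ≡ 16.
  x = λ² - 7 - 22 = 256 - 29 ≡ 22; y = λ·(7 - 22) - 23 ≡ 24. → (22, 24)
10P: (22, 24) + (22, 17): same x and y₁ ≡ -y₂, so the sum is O.
10P = O, so the order is 10.

10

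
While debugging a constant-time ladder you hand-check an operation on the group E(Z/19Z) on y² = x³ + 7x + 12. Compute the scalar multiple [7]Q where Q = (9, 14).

Repeated addition: build up to 7Q.
2Q: tangent at (9, 14): λ = (3·9² + 7)/(2·14) ≡ 3/9. 9⁻¹ ≡ 17 (mod 19), so λ ≡ 3·17 ≡ 13.
  x = λ² - 9 - 9 = 169 - 18 ≡ 18; y = λ·(9 - 18) - 14 ≡ 2. → (18, 2)
3Q: (18, 2) + (9, 14). λ = (14 - 2)/(9 - 18) ≡ 12/10 mod 19. 10⁻¹ ≡ 2 (mod 19), so λ ≡ 5.
  x = λ² - 18 - 9 = 25 - 27 ≡ 17; y = λ·(18 - 17) - 2 ≡ 3. → (17, 3)
4Q: (17, 3) + (9, 14). λ = (14 - 3)/(9 - 17) ≡ 11/11 mod 19. 11⁻¹ ≡ 7 (mod 19), so λ ≡ 1.
  x = λ² - 17 - 9 = 1 - 26 ≡ 13; y = λ·(17 - 13) - 3 ≡ 1. → (13, 1)
5Q: (13, 1) + (9, 14). λ = (14 - 1)/(9 - 13) ≡ 13/15 mod 19. 15⁻¹ ≡ 14 (mod 19), so λ ≡ 11.
  x = λ² - 13 - 9 = 121 - 22 ≡ 4; y = λ·(13 - 4) - 1 ≡ 3. → (4, 3)
6Q: (4, 3) + (9, 14). λ = (14 - 3)/(9 - 4) ≡ 11/5 mod 19. 5⁻¹ ≡ 4 (mod 19) since 5·4 = 20 ≡ 1, so λ ≡ 6.
  x = λ² - 4 - 9 = 36 - 13 ≡ 4; y = λ·(4 - 4) - 3 ≡ 16. → (4, 16)
7Q: (4, 16) + (9, 14). λ = (14 - 16)/(9 - 4) ≡ 17/5 mod 19. 5⁻¹ ≡ 4 (mod 19), so λ ≡ 11.
  x = λ² - 4 - 9 = 121 - 13 ≡ 13; y = λ·(4 - 13) - 16 ≡ 18. → (13, 18)

(13, 18)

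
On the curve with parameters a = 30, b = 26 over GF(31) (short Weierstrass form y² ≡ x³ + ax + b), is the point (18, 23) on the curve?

no

y² = 23² ≡ 2; x³ + 30x + 26 = 6398 ≡ 12 (mod 31). 2 ≠ 12.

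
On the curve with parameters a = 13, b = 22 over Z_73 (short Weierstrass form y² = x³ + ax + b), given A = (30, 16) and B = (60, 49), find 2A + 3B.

First 2A:
Repeated addition: build up to 2A.
2A: tangent at (30, 16): λ = (3·30² + 13)/(2·16) ≡ 12/32. 32⁻¹ ≡ 16 (mod 73), so λ ≡ 12·16 ≡ 46.
  x = λ² - 30 - 30 = 2116 - 60 ≡ 12; y = λ·(30 - 12) - 16 ≡ 9. → (12, 9)
2A = (12, 9).
Next 3B:
Repeated addition: build up to 3B.
2B: tangent at (60, 49): λ = (3·60² + 13)/(2·49) ≡ 9/25. 25⁻¹ ≡ 38 (mod 73), so λ ≡ 9·38 ≡ 50.
  x = λ² - 60 - 60 = 2500 - 120 ≡ 44; y = λ·(60 - 44) - 49 ≡ 21. → (44, 21)
3B: (44, 21) + (60, 49). λ = (49 - 21)/(60 - 44) ≡ 28/16 mod 73. 16⁻¹ ≡ 32 (mod 73) since 16·32 = 512 ≡ 1, so λ ≡ 20.
  x = λ² - 44 - 60 = 400 - 104 ≡ 4; y = λ·(44 - 4) - 21 ≡ 49. → (4, 49)
3B = (4, 49).
Finally 2A + 3B:
(12, 9) + (4, 49). λ = (49 - 9)/(4 - 12) ≡ 40/65 mod 73. 65⁻¹ ≡ 9 (mod 73) since 65·9 = 585 ≡ 1, so λ ≡ 68.
  x = λ² - 12 - 4 = 4624 - 16 ≡ 9; y = λ·(12 - 9) - 9 ≡ 49. → (9, 49)

(9, 49)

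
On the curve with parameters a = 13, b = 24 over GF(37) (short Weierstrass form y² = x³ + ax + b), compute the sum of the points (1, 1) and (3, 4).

(1, 1) + (3, 4). λ = (4 - 1)/(3 - 1) ≡ 3/2 mod 37. 2⁻¹ ≡ 19 (mod 37) since 2·19 = 38 ≡ 1, so λ ≡ 20.
  x = λ² - 1 - 3 = 400 - 4 ≡ 26; y = λ·(1 - 26) - 1 ≡ 17. → (26, 17)

(26, 17)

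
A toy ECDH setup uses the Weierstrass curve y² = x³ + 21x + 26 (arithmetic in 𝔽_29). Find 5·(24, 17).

Write P = (24, 17).
Repeated addition: build up to 5P.
2P: tangent at (24, 17): λ = (3·24² + 21)/(2·17) ≡ 9/5. 5⁻¹ ≡ 6 (mod 29) since 5·6 = 30 ≡ 1, so λ ≡ 9·6 ≡ 25.
  x = λ² - 24 - 24 = 625 - 48 ≡ 26; y = λ·(24 - 26) - 17 ≡ 20. → (26, 20)
3P: (26, 20) + (24, 17). λ = (17 - 20)/(24 - 26) ≡ 26/27 mod 29. 27⁻¹ ≡ 14 (mod 29), so λ ≡ 16.
  x = λ² - 26 - 24 = 256 - 50 ≡ 3; y = λ·(26 - 3) - 20 ≡ 0. → (3, 0)
4P: (3, 0) + (24, 17). λ = (17 - 0)/(24 - 3) ≡ 17/21 mod 29. 21⁻¹ ≡ 18 (mod 29), so λ ≡ 16.
  x = λ² - 3 - 24 = 256 - 27 ≡ 26; y = λ·(3 - 26) - 0 ≡ 9. → (26, 9)
5P: (26, 9) + (24, 17). λ = (17 - 9)/(24 - 26) ≡ 8/27 mod 29. 27⁻¹ ≡ 14 (mod 29), so λ ≡ 25.
  x = λ² - 26 - 24 = 625 - 50 ≡ 24; y = λ·(26 - 24) - 9 ≡ 12. → (24, 12)

(24, 12)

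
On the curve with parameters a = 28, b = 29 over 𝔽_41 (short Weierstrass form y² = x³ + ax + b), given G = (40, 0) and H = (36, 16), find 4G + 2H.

(20, 15)

First 4G:
Double-and-add on 4 = (100)₂. Start with G = (40, 0) for the leading 1-bit.
double: (40, 0) + (40, 0): same x and y₁ ≡ -y₂, so the sum is ∞.
double: ∞ + ∞ = ∞ (identity).
4G = ∞.
Next 2H:
Repeated addition: build up to 2H.
2H: tangent at (36, 16): λ = (3·36² + 28)/(2·16) ≡ 21/32. 32⁻¹ ≡ 9 (mod 41) since 32·9 = 288 ≡ 1, so λ ≡ 21·9 ≡ 25.
  x = λ² - 36 - 36 = 625 - 72 ≡ 20; y = λ·(36 - 20) - 16 ≡ 15. → (20, 15)
2H = (20, 15).
Finally 4G + 2H:
∞ + (20, 15) = (20, 15) (identity).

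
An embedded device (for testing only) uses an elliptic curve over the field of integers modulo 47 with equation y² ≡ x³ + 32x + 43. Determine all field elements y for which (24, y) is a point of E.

x³ + 32x + 43 = 14635 ≡ 18 (mod 47).
Square roots of 18 mod 47: 21 and 26 (since 21² = 441 ≡ 18).

21, 26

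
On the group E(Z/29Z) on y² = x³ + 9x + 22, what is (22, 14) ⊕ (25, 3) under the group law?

(18, 10)

(22, 14) + (25, 3). λ = (3 - 14)/(25 - 22) ≡ 18/3 mod 29. 3⁻¹ ≡ 10 (mod 29) since 3·10 = 30 ≡ 1, so λ ≡ 6.
  x = λ² - 22 - 25 = 36 - 47 ≡ 18; y = λ·(22 - 18) - 14 ≡ 10. → (18, 10)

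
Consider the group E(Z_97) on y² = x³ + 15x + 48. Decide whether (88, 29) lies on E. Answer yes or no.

y² = 29² ≡ 65; x³ + 15x + 48 = 682840 ≡ 57 (mod 97). 65 ≠ 57.

no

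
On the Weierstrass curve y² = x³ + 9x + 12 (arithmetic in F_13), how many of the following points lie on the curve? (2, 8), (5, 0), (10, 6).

3

(2, 8): 8² ≡ 12, rhs ≡ 12 → on.
(5, 0): 0² ≡ 0, rhs ≡ 0 → on.
(10, 6): 6² ≡ 10, rhs ≡ 10 → on.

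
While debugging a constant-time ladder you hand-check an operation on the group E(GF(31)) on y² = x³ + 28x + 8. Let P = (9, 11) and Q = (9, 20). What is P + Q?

O

The two points share x = 9 and their y-coordinates satisfy 11 + 20 ≡ 0 (mod 31), so they are inverses. Their sum is ∞.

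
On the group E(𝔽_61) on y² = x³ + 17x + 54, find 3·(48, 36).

(60, 6)

Write P = (48, 36).
Repeated addition: build up to 3P.
2P: tangent at (48, 36): λ = (3·48² + 17)/(2·36) ≡ 36/11. 11⁻¹ ≡ 50 (mod 61), so λ ≡ 36·50 ≡ 31.
  x = λ² - 48 - 48 = 961 - 96 ≡ 11; y = λ·(48 - 11) - 36 ≡ 13. → (11, 13)
3P: (11, 13) + (48, 36). λ = (36 - 13)/(48 - 11) ≡ 23/37 mod 61. 37⁻¹ ≡ 33 (mod 61), so λ ≡ 27.
  x = λ² - 11 - 48 = 729 - 59 ≡ 60; y = λ·(11 - 60) - 13 ≡ 6. → (60, 6)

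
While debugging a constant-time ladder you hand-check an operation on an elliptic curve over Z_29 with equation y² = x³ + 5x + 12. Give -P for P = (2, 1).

-(2, 1) = (2, -1 mod 29) = (2, 28).

(2, 28)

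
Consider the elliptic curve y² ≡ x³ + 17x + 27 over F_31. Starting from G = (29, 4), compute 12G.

(10, 9)

Repeated addition: build up to 12G.
2G: tangent at (29, 4): λ = (3·29² + 17)/(2·4) ≡ 29/8. 8⁻¹ ≡ 4 (mod 31) since 8·4 = 32 ≡ 1, so λ ≡ 29·4 ≡ 23.
  x = λ² - 29 - 29 = 529 - 58 ≡ 6; y = λ·(29 - 6) - 4 ≡ 29. → (6, 29)
3G: (6, 29) + (29, 4). λ = (4 - 29)/(29 - 6) ≡ 6/23 mod 31. 23⁻¹ ≡ 27 (mod 31), so λ ≡ 7.
  x = λ² - 6 - 29 = 49 - 35 ≡ 14; y = λ·(6 - 14) - 29 ≡ 8. → (14, 8)
4G: (14, 8) + (29, 4). λ = (4 - 8)/(29 - 14) ≡ 27/15 mod 31. 15⁻¹ ≡ 29 (mod 31) since 15·29 = 435 ≡ 1, so λ ≡ 8.
  x = λ² - 14 - 29 = 64 - 43 ≡ 21; y = λ·(14 - 21) - 8 ≡ 29. → (21, 29)
5G: (21, 29) + (29, 4). λ = (4 - 29)/(29 - 21) ≡ 6/8 mod 31. 8⁻¹ ≡ 4 (mod 31), so λ ≡ 24.
  x = λ² - 21 - 29 = 576 - 50 ≡ 30; y = λ·(21 - 30) - 29 ≡ 3. → (30, 3)
6G: (30, 3) + (29, 4). λ = (4 - 3)/(29 - 30) ≡ 1/30 mod 31. 30⁻¹ ≡ 30 (mod 31), so λ ≡ 30.
  x = λ² - 30 - 29 = 900 - 59 ≡ 4; y = λ·(30 - 4) - 3 ≡ 2. → (4, 2)
7G: (4, 2) + (29, 4). λ = (4 - 2)/(29 - 4) ≡ 2/25 mod 31. 25⁻¹ ≡ 5 (mod 31) since 25·5 = 125 ≡ 1, so λ ≡ 10.
  x = λ² - 4 - 29 = 100 - 33 ≡ 5; y = λ·(4 - 5) - 2 ≡ 19. → (5, 19)
8G: (5, 19) + (29, 4). λ = (4 - 19)/(29 - 5) ≡ 16/24 mod 31. 24⁻¹ ≡ 22 (mod 31) since 24·22 = 528 ≡ 1, so λ ≡ 11.
  x = λ² - 5 - 29 = 121 - 34 ≡ 25; y = λ·(5 - 25) - 19 ≡ 9. → (25, 9)
9G: (25, 9) + (29, 4). λ = (4 - 9)/(29 - 25) ≡ 26/4 mod 31. 4⁻¹ ≡ 8 (mod 31), so λ ≡ 22.
  x = λ² - 25 - 29 = 484 - 54 ≡ 27; y = λ·(25 - 27) - 9 ≡ 9. → (27, 9)
10G: (27, 9) + (29, 4). λ = (4 - 9)/(29 - 27) ≡ 26/2 mod 31. 2⁻¹ ≡ 16 (mod 31) since 2·16 = 32 ≡ 1, so λ ≡ 13.
  x = λ² - 27 - 29 = 169 - 56 ≡ 20; y = λ·(27 - 20) - 9 ≡ 20. → (20, 20)
11G: (20, 20) + (29, 4). λ = (4 - 20)/(29 - 20) ≡ 15/9 mod 31. 9⁻¹ ≡ 7 (mod 31), so λ ≡ 12.
  x = λ² - 20 - 29 = 144 - 49 ≡ 2; y = λ·(20 - 2) - 20 ≡ 10. → (2, 10)
12G: (2, 10) + (29, 4). λ = (4 - 10)/(29 - 2) ≡ 25/27 mod 31. 27⁻¹ ≡ 23 (mod 31), so λ ≡ 17.
  x = λ² - 2 - 29 = 289 - 31 ≡ 10; y = λ·(2 - 10) - 10 ≡ 9. → (10, 9)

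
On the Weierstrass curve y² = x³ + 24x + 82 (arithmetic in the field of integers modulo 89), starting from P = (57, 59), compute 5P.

Repeated addition: build up to 5P.
2P: tangent at (57, 59): λ = (3·57² + 24)/(2·59) ≡ 70/29. 29⁻¹ ≡ 43 (mod 89), so λ ≡ 70·43 ≡ 73.
  x = λ² - 57 - 57 = 5329 - 114 ≡ 53; y = λ·(57 - 53) - 59 ≡ 55. → (53, 55)
3P: (53, 55) + (57, 59). λ = (59 - 55)/(57 - 53) ≡ 4/4 mod 89. 4⁻¹ ≡ 67 (mod 89) since 4·67 = 268 ≡ 1, so λ ≡ 1.
  x = λ² - 53 - 57 = 1 - 110 ≡ 69; y = λ·(53 - 69) - 55 ≡ 18. → (69, 18)
4P: (69, 18) + (57, 59). λ = (59 - 18)/(57 - 69) ≡ 41/77 mod 89. 77⁻¹ ≡ 37 (mod 89), so λ ≡ 4.
  x = λ² - 69 - 57 = 16 - 126 ≡ 68; y = λ·(69 - 68) - 18 ≡ 75. → (68, 75)
5P: (68, 75) + (57, 59). λ = (59 - 75)/(57 - 68) ≡ 73/78 mod 89. 78⁻¹ ≡ 8 (mod 89), so λ ≡ 50.
  x = λ² - 68 - 57 = 2500 - 125 ≡ 61; y = λ·(68 - 61) - 75 ≡ 8. → (61, 8)

(61, 8)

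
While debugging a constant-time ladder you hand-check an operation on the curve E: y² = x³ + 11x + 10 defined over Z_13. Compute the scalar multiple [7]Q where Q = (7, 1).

(8, 5)

Repeated addition: build up to 7Q.
2Q: tangent at (7, 1): λ = (3·7² + 11)/(2·1) ≡ 2/2. 2⁻¹ ≡ 7 (mod 13), so λ ≡ 2·7 ≡ 1.
  x = λ² - 7 - 7 = 1 - 14 ≡ 0; y = λ·(7 - 0) - 1 ≡ 6. → (0, 6)
3Q: (0, 6) + (7, 1). λ = (1 - 6)/(7 - 0) ≡ 8/7 mod 13. 7⁻¹ ≡ 2 (mod 13), so λ ≡ 3.
  x = λ² - 0 - 7 = 9 - 7 ≡ 2; y = λ·(0 - 2) - 6 ≡ 1. → (2, 1)
4Q: (2, 1) + (7, 1). λ = (1 - 1)/(7 - 2) ≡ 0/5 mod 13. 5⁻¹ ≡ 8 (mod 13), so λ ≡ 0.
  x = λ² - 2 - 7 = 0 - 9 ≡ 4; y = λ·(2 - 4) - 1 ≡ 12. → (4, 12)
5Q: (4, 12) + (7, 1). λ = (1 - 12)/(7 - 4) ≡ 2/3 mod 13. 3⁻¹ ≡ 9 (mod 13), so λ ≡ 5.
  x = λ² - 4 - 7 = 25 - 11 ≡ 1; y = λ·(4 - 1) - 12 ≡ 3. → (1, 3)
6Q: (1, 3) + (7, 1). λ = (1 - 3)/(7 - 1) ≡ 11/6 mod 13. 6⁻¹ ≡ 11 (mod 13) since 6·11 = 66 ≡ 1, so λ ≡ 4.
  x = λ² - 1 - 7 = 16 - 8 ≡ 8; y = λ·(1 - 8) - 3 ≡ 8. → (8, 8)
7Q: (8, 8) + (7, 1). λ = (1 - 8)/(7 - 8) ≡ 6/12 mod 13. 12⁻¹ ≡ 12 (mod 13), so λ ≡ 7.
  x = λ² - 8 - 7 = 49 - 15 ≡ 8; y = λ·(8 - 8) - 8 ≡ 5. → (8, 5)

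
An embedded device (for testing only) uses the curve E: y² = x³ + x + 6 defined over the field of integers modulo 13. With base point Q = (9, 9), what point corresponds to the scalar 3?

(4, 3)

Repeated addition: build up to 3Q.
2Q: tangent at (9, 9): λ = (3·9² + 1)/(2·9) ≡ 10/5. 5⁻¹ ≡ 8 (mod 13) since 5·8 = 40 ≡ 1, so λ ≡ 10·8 ≡ 2.
  x = λ² - 9 - 9 = 4 - 18 ≡ 12; y = λ·(9 - 12) - 9 ≡ 11. → (12, 11)
3Q: (12, 11) + (9, 9). λ = (9 - 11)/(9 - 12) ≡ 11/10 mod 13. 10⁻¹ ≡ 4 (mod 13) since 10·4 = 40 ≡ 1, so λ ≡ 5.
  x = λ² - 12 - 9 = 25 - 21 ≡ 4; y = λ·(12 - 4) - 11 ≡ 3. → (4, 3)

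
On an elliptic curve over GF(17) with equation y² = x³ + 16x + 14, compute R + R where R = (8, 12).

tangent at (8, 12): λ = (3·8² + 16)/(2·12) ≡ 4/7. 7⁻¹ ≡ 5 (mod 17), so λ ≡ 4·5 ≡ 3.
  x = λ² - 8 - 8 = 9 - 16 ≡ 10; y = λ·(8 - 10) - 12 ≡ 16. → (10, 16)

(10, 16)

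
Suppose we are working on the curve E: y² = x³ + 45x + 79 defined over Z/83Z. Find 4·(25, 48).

Write P = (25, 48).
Repeated addition: build up to 4P.
2P: tangent at (25, 48): λ = (3·25² + 45)/(2·48) ≡ 11/13. 13⁻¹ ≡ 32 (mod 83), so λ ≡ 11·32 ≡ 20.
  x = λ² - 25 - 25 = 400 - 50 ≡ 18; y = λ·(25 - 18) - 48 ≡ 9. → (18, 9)
3P: (18, 9) + (25, 48). λ = (48 - 9)/(25 - 18) ≡ 39/7 mod 83. 7⁻¹ ≡ 12 (mod 83), so λ ≡ 53.
  x = λ² - 18 - 25 = 2809 - 43 ≡ 27; y = λ·(18 - 27) - 9 ≡ 12. → (27, 12)
4P: (27, 12) + (25, 48). λ = (48 - 12)/(25 - 27) ≡ 36/81 mod 83. 81⁻¹ ≡ 41 (mod 83) since 81·41 = 3321 ≡ 1, so λ ≡ 65.
  x = λ² - 27 - 25 = 4225 - 52 ≡ 23; y = λ·(27 - 23) - 12 ≡ 82. → (23, 82)

(23, 82)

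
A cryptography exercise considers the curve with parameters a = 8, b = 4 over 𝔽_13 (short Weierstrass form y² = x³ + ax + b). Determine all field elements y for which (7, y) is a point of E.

0

x³ + 8x + 4 = 403 ≡ 0 (mod 13).
Only y = 0 satisfies y² ≡ 0.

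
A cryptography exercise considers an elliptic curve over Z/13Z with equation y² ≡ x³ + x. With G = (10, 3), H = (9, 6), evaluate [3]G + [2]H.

First 3G:
Repeated addition: build up to 3G.
2G: tangent at (10, 3): λ = (3·10² + 1)/(2·3) ≡ 2/6. 6⁻¹ ≡ 11 (mod 13) since 6·11 = 66 ≡ 1, so λ ≡ 2·11 ≡ 9.
  x = λ² - 10 - 10 = 81 - 20 ≡ 9; y = λ·(10 - 9) - 3 ≡ 6. → (9, 6)
3G: (9, 6) + (10, 3). λ = (3 - 6)/(10 - 9) ≡ 10/1 mod 13. 1⁻¹ ≡ 1 (mod 13), so λ ≡ 10.
  x = λ² - 9 - 10 = 100 - 19 ≡ 3; y = λ·(9 - 3) - 6 ≡ 2. → (3, 2)
3G = (3, 2).
Next 2H:
Repeated addition: build up to 2H.
2H: tangent at (9, 6): λ = (3·9² + 1)/(2·6) ≡ 10/12. 12⁻¹ ≡ 12 (mod 13), so λ ≡ 10·12 ≡ 3.
  x = λ² - 9 - 9 = 9 - 18 ≡ 4; y = λ·(9 - 4) - 6 ≡ 9. → (4, 9)
2H = (4, 9).
Finally 3G + 2H:
(3, 2) + (4, 9). λ = (9 - 2)/(4 - 3) ≡ 7/1 mod 13. 1⁻¹ ≡ 1 (mod 13), so λ ≡ 7.
  x = λ² - 3 - 4 = 49 - 7 ≡ 3; y = λ·(3 - 3) - 2 ≡ 11. → (3, 11)

(3, 11)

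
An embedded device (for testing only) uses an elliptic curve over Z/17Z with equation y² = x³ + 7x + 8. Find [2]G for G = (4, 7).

(7, 14)

tangent at (4, 7): λ = (3·4² + 7)/(2·7) ≡ 4/14. 14⁻¹ ≡ 11 (mod 17), so λ ≡ 4·11 ≡ 10.
  x = λ² - 4 - 4 = 100 - 8 ≡ 7; y = λ·(4 - 7) - 7 ≡ 14. → (7, 14)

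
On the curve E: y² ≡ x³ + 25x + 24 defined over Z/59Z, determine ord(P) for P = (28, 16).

2P: tangent at (28, 16): λ = (3·28² + 25)/(2·16) ≡ 17/32. 32⁻¹ ≡ 24 (mod 59), so λ ≡ 17·24 ≡ 54.
  x = λ² - 28 - 28 = 2916 - 56 ≡ 28; y = λ·(28 - 28) - 16 ≡ 43. → (28, 43)
3P: (28, 43) + (28, 16): same x and y₁ ≡ -y₂, so the sum is O.
3P = O, so the order is 3.

3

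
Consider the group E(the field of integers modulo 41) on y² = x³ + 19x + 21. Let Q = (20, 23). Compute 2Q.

tangent at (20, 23): λ = (3·20² + 19)/(2·23) ≡ 30/5. 5⁻¹ ≡ 33 (mod 41), so λ ≡ 30·33 ≡ 6.
  x = λ² - 20 - 20 = 36 - 40 ≡ 37; y = λ·(20 - 37) - 23 ≡ 39. → (37, 39)

(37, 39)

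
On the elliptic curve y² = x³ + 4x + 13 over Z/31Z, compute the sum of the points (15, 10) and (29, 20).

(15, 10) + (29, 20). λ = (20 - 10)/(29 - 15) ≡ 10/14 mod 31. 14⁻¹ ≡ 20 (mod 31), so λ ≡ 14.
  x = λ² - 15 - 29 = 196 - 44 ≡ 28; y = λ·(15 - 28) - 10 ≡ 25. → (28, 25)

(28, 25)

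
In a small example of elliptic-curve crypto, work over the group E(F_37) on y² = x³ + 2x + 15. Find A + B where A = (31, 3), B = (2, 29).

(31, 3) + (2, 29). λ = (29 - 3)/(2 - 31) ≡ 26/8 mod 37. 8⁻¹ ≡ 14 (mod 37), so λ ≡ 31.
  x = λ² - 31 - 2 = 961 - 33 ≡ 3; y = λ·(31 - 3) - 3 ≡ 14. → (3, 14)

(3, 14)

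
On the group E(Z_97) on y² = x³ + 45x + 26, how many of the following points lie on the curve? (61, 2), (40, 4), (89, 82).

0

(61, 2): 2² ≡ 4, rhs ≡ 56 → off.
(40, 4): 4² ≡ 16, rhs ≡ 60 → off.
(89, 82): 82² ≡ 31, rhs ≡ 27 → off.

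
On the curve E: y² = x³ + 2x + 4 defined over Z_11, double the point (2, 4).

(8, 2)

tangent at (2, 4): λ = (3·2² + 2)/(2·4) ≡ 3/8. 8⁻¹ ≡ 7 (mod 11), so λ ≡ 3·7 ≡ 10.
  x = λ² - 2 - 2 = 100 - 4 ≡ 8; y = λ·(2 - 8) - 4 ≡ 2. → (8, 2)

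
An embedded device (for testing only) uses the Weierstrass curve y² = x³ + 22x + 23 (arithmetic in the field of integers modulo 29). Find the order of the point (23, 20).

4

2P: tangent at (23, 20): λ = (3·23² + 22)/(2·20) ≡ 14/11. 11⁻¹ ≡ 8 (mod 29) since 11·8 = 88 ≡ 1, so λ ≡ 14·8 ≡ 25.
  x = λ² - 23 - 23 = 625 - 46 ≡ 28; y = λ·(23 - 28) - 20 ≡ 0. → (28, 0)
3P: (28, 0) + (23, 20). λ = (20 - 0)/(23 - 28) ≡ 20/24 mod 29. 24⁻¹ ≡ 23 (mod 29) since 24·23 = 552 ≡ 1, so λ ≡ 25.
  x = λ² - 28 - 23 = 625 - 51 ≡ 23; y = λ·(28 - 23) - 0 ≡ 9. → (23, 9)
4P: (23, 9) + (23, 20): same x and y₁ ≡ -y₂, so the sum is O.
4P = O, so the order is 4.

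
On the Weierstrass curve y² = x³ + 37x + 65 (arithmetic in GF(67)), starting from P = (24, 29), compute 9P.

Repeated addition: build up to 9P.
2P: tangent at (24, 29): λ = (3·24² + 37)/(2·29) ≡ 23/58. 58⁻¹ ≡ 52 (mod 67), so λ ≡ 23·52 ≡ 57.
  x = λ² - 24 - 24 = 3249 - 48 ≡ 52; y = λ·(24 - 52) - 29 ≡ 50. → (52, 50)
3P: (52, 50) + (24, 29). λ = (29 - 50)/(24 - 52) ≡ 46/39 mod 67. 39⁻¹ ≡ 55 (mod 67) since 39·55 = 2145 ≡ 1, so λ ≡ 51.
  x = λ² - 52 - 24 = 2601 - 76 ≡ 46; y = λ·(52 - 46) - 50 ≡ 55. → (46, 55)
4P: (46, 55) + (24, 29). λ = (29 - 55)/(24 - 46) ≡ 41/45 mod 67. 45⁻¹ ≡ 3 (mod 67) since 45·3 = 135 ≡ 1, so λ ≡ 56.
  x = λ² - 46 - 24 = 3136 - 70 ≡ 51; y = λ·(46 - 51) - 55 ≡ 0. → (51, 0)
5P: (51, 0) + (24, 29). λ = (29 - 0)/(24 - 51) ≡ 29/40 mod 67. 40⁻¹ ≡ 62 (mod 67), so λ ≡ 56.
  x = λ² - 51 - 24 = 3136 - 75 ≡ 46; y = λ·(51 - 46) - 0 ≡ 12. → (46, 12)
6P: (46, 12) + (24, 29). λ = (29 - 12)/(24 - 46) ≡ 17/45 mod 67. 45⁻¹ ≡ 3 (mod 67) since 45·3 = 135 ≡ 1, so λ ≡ 51.
  x = λ² - 46 - 24 = 2601 - 70 ≡ 52; y = λ·(46 - 52) - 12 ≡ 17. → (52, 17)
7P: (52, 17) + (24, 29). λ = (29 - 17)/(24 - 52) ≡ 12/39 mod 67. 39⁻¹ ≡ 55 (mod 67), so λ ≡ 57.
  x = λ² - 52 - 24 = 3249 - 76 ≡ 24; y = λ·(52 - 24) - 17 ≡ 38. → (24, 38)
8P: (24, 38) + (24, 29): same x and y₁ ≡ -y₂, so the sum is O.
9P: O + (24, 29) = (24, 29) (identity).

(24, 29)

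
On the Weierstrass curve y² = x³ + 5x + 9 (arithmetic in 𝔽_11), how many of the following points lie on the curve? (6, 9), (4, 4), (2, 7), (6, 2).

2

(6, 9): 9² ≡ 4, rhs ≡ 2 → off.
(4, 4): 4² ≡ 5, rhs ≡ 5 → on.
(2, 7): 7² ≡ 5, rhs ≡ 5 → on.
(6, 2): 2² ≡ 4, rhs ≡ 2 → off.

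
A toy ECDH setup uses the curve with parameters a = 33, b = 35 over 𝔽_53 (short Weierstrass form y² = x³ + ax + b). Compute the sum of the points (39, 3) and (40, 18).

(39, 3) + (40, 18). λ = (18 - 3)/(40 - 39) ≡ 15/1 mod 53. 1⁻¹ ≡ 1 (mod 53), so λ ≡ 15.
  x = λ² - 39 - 40 = 225 - 79 ≡ 40; y = λ·(39 - 40) - 3 ≡ 35. → (40, 35)

(40, 35)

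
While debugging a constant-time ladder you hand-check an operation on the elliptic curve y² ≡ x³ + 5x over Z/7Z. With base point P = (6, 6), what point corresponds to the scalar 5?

Double-and-add on 5 = (101)₂. Start with P = (6, 6) for the leading 1-bit.
double: tangent at (6, 6): λ = (3·6² + 5)/(2·6) ≡ 1/5. 5⁻¹ ≡ 3 (mod 7) since 5·3 = 15 ≡ 1, so λ ≡ 1·3 ≡ 3.
  x = λ² - 6 - 6 = 9 - 12 ≡ 4; y = λ·(6 - 4) - 6 ≡ 0. → (4, 0)
double: (4, 0) + (4, 0): same x and y₁ ≡ -y₂, so the sum is O.
add P: O + (6, 6) = (6, 6) (identity).

(6, 6)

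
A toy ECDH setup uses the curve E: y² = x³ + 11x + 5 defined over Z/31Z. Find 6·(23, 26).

(0, 6)

Write P = (23, 26).
Double-and-add on 6 = (110)₂. Start with P = (23, 26) for the leading 1-bit.
double: tangent at (23, 26): λ = (3·23² + 11)/(2·26) ≡ 17/21. 21⁻¹ ≡ 3 (mod 31) since 21·3 = 63 ≡ 1, so λ ≡ 17·3 ≡ 20.
  x = λ² - 23 - 23 = 400 - 46 ≡ 13; y = λ·(23 - 13) - 26 ≡ 19. → (13, 19)
add P: (13, 19) + (23, 26). λ = (26 - 19)/(23 - 13) ≡ 7/10 mod 31. 10⁻¹ ≡ 28 (mod 31), so λ ≡ 10.
  x = λ² - 13 - 23 = 100 - 36 ≡ 2; y = λ·(13 - 2) - 19 ≡ 29. → (2, 29)
double: tangent at (2, 29): λ = (3·2² + 11)/(2·29) ≡ 23/27. 27⁻¹ ≡ 23 (mod 31), so λ ≡ 23·23 ≡ 2.
  x = λ² - 2 - 2 = 4 - 4 ≡ 0; y = λ·(2 - 0) - 29 ≡ 6. → (0, 6)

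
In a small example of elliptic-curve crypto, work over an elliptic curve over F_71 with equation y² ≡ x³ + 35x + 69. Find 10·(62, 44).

(30, 43)

Write Q = (62, 44).
Double-and-add on 10 = (1010)₂. Start with Q = (62, 44) for the leading 1-bit.
double: tangent at (62, 44): λ = (3·62² + 35)/(2·44) ≡ 65/17. 17⁻¹ ≡ 46 (mod 71) since 17·46 = 782 ≡ 1, so λ ≡ 65·46 ≡ 8.
  x = λ² - 62 - 62 = 64 - 124 ≡ 11; y = λ·(62 - 11) - 44 ≡ 9. → (11, 9)
double: tangent at (11, 9): λ = (3·11² + 35)/(2·9) ≡ 43/18. 18⁻¹ ≡ 4 (mod 71), so λ ≡ 43·4 ≡ 30.
  x = λ² - 11 - 11 = 900 - 22 ≡ 26; y = λ·(11 - 26) - 9 ≡ 38. → (26, 38)
add Q: (26, 38) + (62, 44). λ = (44 - 38)/(62 - 26) ≡ 6/36 mod 71. 36⁻¹ ≡ 2 (mod 71) since 36·2 = 72 ≡ 1, so λ ≡ 12.
  x = λ² - 26 - 62 = 144 - 88 ≡ 56; y = λ·(26 - 56) - 38 ≡ 28. → (56, 28)
double: tangent at (56, 28): λ = (3·56² + 35)/(2·28) ≡ 0/56. 56⁻¹ ≡ 52 (mod 71), so λ ≡ 0·52 ≡ 0.
  x = λ² - 56 - 56 = 0 - 112 ≡ 30; y = λ·(56 - 30) - 28 ≡ 43. → (30, 43)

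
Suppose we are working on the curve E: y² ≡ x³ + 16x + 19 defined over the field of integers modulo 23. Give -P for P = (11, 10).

-(11, 10) = (11, -10 mod 23) = (11, 13).

(11, 13)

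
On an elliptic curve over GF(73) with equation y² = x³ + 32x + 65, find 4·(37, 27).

Write Q = (37, 27).
Repeated addition: build up to 4Q.
2Q: tangent at (37, 27): λ = (3·37² + 32)/(2·27) ≡ 51/54. 54⁻¹ ≡ 23 (mod 73), so λ ≡ 51·23 ≡ 5.
  x = λ² - 37 - 37 = 25 - 74 ≡ 24; y = λ·(37 - 24) - 27 ≡ 38. → (24, 38)
3Q: (24, 38) + (37, 27). λ = (27 - 38)/(37 - 24) ≡ 62/13 mod 73. 13⁻¹ ≡ 45 (mod 73) since 13·45 = 585 ≡ 1, so λ ≡ 16.
  x = λ² - 24 - 37 = 256 - 61 ≡ 49; y = λ·(24 - 49) - 38 ≡ 0. → (49, 0)
4Q: (49, 0) + (37, 27). λ = (27 - 0)/(37 - 49) ≡ 27/61 mod 73. 61⁻¹ ≡ 6 (mod 73), so λ ≡ 16.
  x = λ² - 49 - 37 = 256 - 86 ≡ 24; y = λ·(49 - 24) - 0 ≡ 35. → (24, 35)

(24, 35)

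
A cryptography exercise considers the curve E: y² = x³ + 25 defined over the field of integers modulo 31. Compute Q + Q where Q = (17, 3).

(22, 3)

tangent at (17, 3): λ = (3·17² + 0)/(2·3) ≡ 30/6. 6⁻¹ ≡ 26 (mod 31) since 6·26 = 156 ≡ 1, so λ ≡ 30·26 ≡ 5.
  x = λ² - 17 - 17 = 25 - 34 ≡ 22; y = λ·(17 - 22) - 3 ≡ 3. → (22, 3)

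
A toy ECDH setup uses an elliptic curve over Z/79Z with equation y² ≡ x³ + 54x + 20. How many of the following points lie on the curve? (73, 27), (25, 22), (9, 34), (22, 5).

2

(73, 27): 27² ≡ 18, rhs ≡ 33 → off.
(25, 22): 22² ≡ 10, rhs ≡ 10 → on.
(9, 34): 34² ≡ 50, rhs ≡ 50 → on.
(22, 5): 5² ≡ 25, rhs ≡ 6 → off.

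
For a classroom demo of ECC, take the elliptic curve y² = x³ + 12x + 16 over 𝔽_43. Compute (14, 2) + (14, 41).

O

The two points share x = 14 and their y-coordinates satisfy 2 + 41 ≡ 0 (mod 43), so they are inverses. Their sum is O.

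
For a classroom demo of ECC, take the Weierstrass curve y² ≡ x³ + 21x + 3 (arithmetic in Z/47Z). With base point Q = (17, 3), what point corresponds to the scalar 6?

Repeated addition: build up to 6Q.
2Q: tangent at (17, 3): λ = (3·17² + 21)/(2·3) ≡ 42/6. 6⁻¹ ≡ 8 (mod 47) since 6·8 = 48 ≡ 1, so λ ≡ 42·8 ≡ 7.
  x = λ² - 17 - 17 = 49 - 34 ≡ 15; y = λ·(17 - 15) - 3 ≡ 11. → (15, 11)
3Q: (15, 11) + (17, 3). λ = (3 - 11)/(17 - 15) ≡ 39/2 mod 47. 2⁻¹ ≡ 24 (mod 47) since 2·24 = 48 ≡ 1, so λ ≡ 43.
  x = λ² - 15 - 17 = 1849 - 32 ≡ 31; y = λ·(15 - 31) - 11 ≡ 6. → (31, 6)
4Q: (31, 6) + (17, 3). λ = (3 - 6)/(17 - 31) ≡ 44/33 mod 47. 33⁻¹ ≡ 10 (mod 47), so λ ≡ 17.
  x = λ² - 31 - 17 = 289 - 48 ≡ 6; y = λ·(31 - 6) - 6 ≡ 43. → (6, 43)
5Q: (6, 43) + (17, 3). λ = (3 - 43)/(17 - 6) ≡ 7/11 mod 47. 11⁻¹ ≡ 30 (mod 47) since 11·30 = 330 ≡ 1, so λ ≡ 22.
  x = λ² - 6 - 17 = 484 - 23 ≡ 38; y = λ·(6 - 38) - 43 ≡ 5. → (38, 5)
6Q: (38, 5) + (17, 3). λ = (3 - 5)/(17 - 38) ≡ 45/26 mod 47. 26⁻¹ ≡ 38 (mod 47), so λ ≡ 18.
  x = λ² - 38 - 17 = 324 - 55 ≡ 34; y = λ·(38 - 34) - 5 ≡ 20. → (34, 20)

(34, 20)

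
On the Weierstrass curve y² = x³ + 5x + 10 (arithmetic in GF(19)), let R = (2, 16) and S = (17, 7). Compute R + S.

(2, 16) + (17, 7). λ = (7 - 16)/(17 - 2) ≡ 10/15 mod 19. 15⁻¹ ≡ 14 (mod 19) since 15·14 = 210 ≡ 1, so λ ≡ 7.
  x = λ² - 2 - 17 = 49 - 19 ≡ 11; y = λ·(2 - 11) - 16 ≡ 16. → (11, 16)

(11, 16)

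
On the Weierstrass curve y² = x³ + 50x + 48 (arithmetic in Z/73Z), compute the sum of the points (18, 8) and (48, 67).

(3, 58)

(18, 8) + (48, 67). λ = (67 - 8)/(48 - 18) ≡ 59/30 mod 73. 30⁻¹ ≡ 56 (mod 73), so λ ≡ 19.
  x = λ² - 18 - 48 = 361 - 66 ≡ 3; y = λ·(18 - 3) - 8 ≡ 58. → (3, 58)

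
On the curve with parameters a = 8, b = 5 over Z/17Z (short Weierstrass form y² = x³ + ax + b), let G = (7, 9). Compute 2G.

tangent at (7, 9): λ = (3·7² + 8)/(2·9) ≡ 2/1. 1⁻¹ ≡ 1 (mod 17) since 1·1 = 1 ≡ 1, so λ ≡ 2·1 ≡ 2.
  x = λ² - 7 - 7 = 4 - 14 ≡ 7; y = λ·(7 - 7) - 9 ≡ 8. → (7, 8)

(7, 8)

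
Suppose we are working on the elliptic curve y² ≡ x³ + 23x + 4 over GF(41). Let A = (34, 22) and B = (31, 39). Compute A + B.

(40, 12)

(34, 22) + (31, 39). λ = (39 - 22)/(31 - 34) ≡ 17/38 mod 41. 38⁻¹ ≡ 27 (mod 41) since 38·27 = 1026 ≡ 1, so λ ≡ 8.
  x = λ² - 34 - 31 = 64 - 65 ≡ 40; y = λ·(34 - 40) - 22 ≡ 12. → (40, 12)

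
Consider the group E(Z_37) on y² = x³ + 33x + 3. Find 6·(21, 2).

Write P = (21, 2).
Double-and-add on 6 = (110)₂. Start with P = (21, 2) for the leading 1-bit.
double: tangent at (21, 2): λ = (3·21² + 33)/(2·2) ≡ 24/4. 4⁻¹ ≡ 28 (mod 37), so λ ≡ 24·28 ≡ 6.
  x = λ² - 21 - 21 = 36 - 42 ≡ 31; y = λ·(21 - 31) - 2 ≡ 12. → (31, 12)
add P: (31, 12) + (21, 2). λ = (2 - 12)/(21 - 31) ≡ 27/27 mod 37. 27⁻¹ ≡ 11 (mod 37), so λ ≡ 1.
  x = λ² - 31 - 21 = 1 - 52 ≡ 23; y = λ·(31 - 23) - 12 ≡ 33. → (23, 33)
double: tangent at (23, 33): λ = (3·23² + 33)/(2·33) ≡ 29/29. 29⁻¹ ≡ 23 (mod 37), so λ ≡ 29·23 ≡ 1.
  x = λ² - 23 - 23 = 1 - 46 ≡ 29; y = λ·(23 - 29) - 33 ≡ 35. → (29, 35)

(29, 35)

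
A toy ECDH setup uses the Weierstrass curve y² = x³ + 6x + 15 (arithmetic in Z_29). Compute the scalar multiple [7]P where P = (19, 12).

(6, 21)

Repeated addition: build up to 7P.
2P: tangent at (19, 12): λ = (3·19² + 6)/(2·12) ≡ 16/24. 24⁻¹ ≡ 23 (mod 29) since 24·23 = 552 ≡ 1, so λ ≡ 16·23 ≡ 20.
  x = λ² - 19 - 19 = 400 - 38 ≡ 14; y = λ·(19 - 14) - 12 ≡ 1. → (14, 1)
3P: (14, 1) + (19, 12). λ = (12 - 1)/(19 - 14) ≡ 11/5 mod 29. 5⁻¹ ≡ 6 (mod 29), so λ ≡ 8.
  x = λ² - 14 - 19 = 64 - 33 ≡ 2; y = λ·(14 - 2) - 1 ≡ 8. → (2, 8)
4P: (2, 8) + (19, 12). λ = (12 - 8)/(19 - 2) ≡ 4/17 mod 29. 17⁻¹ ≡ 12 (mod 29), so λ ≡ 19.
  x = λ² - 2 - 19 = 361 - 21 ≡ 21; y = λ·(2 - 21) - 8 ≡ 8. → (21, 8)
5P: (21, 8) + (19, 12). λ = (12 - 8)/(19 - 21) ≡ 4/27 mod 29. 27⁻¹ ≡ 14 (mod 29), so λ ≡ 27.
  x = λ² - 21 - 19 = 729 - 40 ≡ 22; y = λ·(21 - 22) - 8 ≡ 23. → (22, 23)
6P: (22, 23) + (19, 12). λ = (12 - 23)/(19 - 22) ≡ 18/26 mod 29. 26⁻¹ ≡ 19 (mod 29), so λ ≡ 23.
  x = λ² - 22 - 19 = 529 - 41 ≡ 24; y = λ·(22 - 24) - 23 ≡ 18. → (24, 18)
7P: (24, 18) + (19, 12). λ = (12 - 18)/(19 - 24) ≡ 23/24 mod 29. 24⁻¹ ≡ 23 (mod 29), so λ ≡ 7.
  x = λ² - 24 - 19 = 49 - 43 ≡ 6; y = λ·(24 - 6) - 18 ≡ 21. → (6, 21)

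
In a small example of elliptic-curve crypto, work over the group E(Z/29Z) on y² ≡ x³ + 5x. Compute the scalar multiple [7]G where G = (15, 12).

Double-and-add on 7 = (111)₂. Start with G = (15, 12) for the leading 1-bit.
double: tangent at (15, 12): λ = (3·15² + 5)/(2·12) ≡ 13/24. 24⁻¹ ≡ 23 (mod 29) since 24·23 = 552 ≡ 1, so λ ≡ 13·23 ≡ 9.
  x = λ² - 15 - 15 = 81 - 30 ≡ 22; y = λ·(15 - 22) - 12 ≡ 12. → (22, 12)
add G: (22, 12) + (15, 12). λ = (12 - 12)/(15 - 22) ≡ 0/22 mod 29. 22⁻¹ ≡ 4 (mod 29), so λ ≡ 0.
  x = λ² - 22 - 15 = 0 - 37 ≡ 21; y = λ·(22 - 21) - 12 ≡ 17. → (21, 17)
double: tangent at (21, 17): λ = (3·21² + 5)/(2·17) ≡ 23/5. 5⁻¹ ≡ 6 (mod 29) since 5·6 = 30 ≡ 1, so λ ≡ 23·6 ≡ 22.
  x = λ² - 21 - 21 = 484 - 42 ≡ 7; y = λ·(21 - 7) - 17 ≡ 1. → (7, 1)
add G: (7, 1) + (15, 12). λ = (12 - 1)/(15 - 7) ≡ 11/8 mod 29. 8⁻¹ ≡ 11 (mod 29), so λ ≡ 5.
  x = λ² - 7 - 15 = 25 - 22 ≡ 3; y = λ·(7 - 3) - 1 ≡ 19. → (3, 19)

(3, 19)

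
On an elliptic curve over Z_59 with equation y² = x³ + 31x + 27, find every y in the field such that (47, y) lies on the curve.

x³ + 31x + 27 = 105307 ≡ 51 (mod 59).
Square roots of 51 mod 59: 13 and 46 (since 13² = 169 ≡ 51).

13, 46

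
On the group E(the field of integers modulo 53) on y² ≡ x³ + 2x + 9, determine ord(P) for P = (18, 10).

3

2P: tangent at (18, 10): λ = (3·18² + 2)/(2·10) ≡ 20/20. 20⁻¹ ≡ 8 (mod 53), so λ ≡ 20·8 ≡ 1.
  x = λ² - 18 - 18 = 1 - 36 ≡ 18; y = λ·(18 - 18) - 10 ≡ 43. → (18, 43)
3P: (18, 43) + (18, 10): same x and y₁ ≡ -y₂, so the sum is O.
3P = O, so the order is 3.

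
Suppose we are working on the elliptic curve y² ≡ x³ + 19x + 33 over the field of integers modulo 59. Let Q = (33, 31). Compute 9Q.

(25, 12)

Double-and-add on 9 = (1001)₂. Start with Q = (33, 31) for the leading 1-bit.
double: tangent at (33, 31): λ = (3·33² + 19)/(2·31) ≡ 41/3. 3⁻¹ ≡ 20 (mod 59), so λ ≡ 41·20 ≡ 53.
  x = λ² - 33 - 33 = 2809 - 66 ≡ 29; y = λ·(33 - 29) - 31 ≡ 4. → (29, 4)
double: tangent at (29, 4): λ = (3·29² + 19)/(2·4) ≡ 5/8. 8⁻¹ ≡ 37 (mod 59), so λ ≡ 5·37 ≡ 8.
  x = λ² - 29 - 29 = 64 - 58 ≡ 6; y = λ·(29 - 6) - 4 ≡ 3. → (6, 3)
double: tangent at (6, 3): λ = (3·6² + 19)/(2·3) ≡ 9/6. 6⁻¹ ≡ 10 (mod 59) since 6·10 = 60 ≡ 1, so λ ≡ 9·10 ≡ 31.
  x = λ² - 6 - 6 = 961 - 12 ≡ 5; y = λ·(6 - 5) - 3 ≡ 28. → (5, 28)
add Q: (5, 28) + (33, 31). λ = (31 - 28)/(33 - 5) ≡ 3/28 mod 59. 28⁻¹ ≡ 19 (mod 59), so λ ≡ 57.
  x = λ² - 5 - 33 = 3249 - 38 ≡ 25; y = λ·(5 - 25) - 28 ≡ 12. → (25, 12)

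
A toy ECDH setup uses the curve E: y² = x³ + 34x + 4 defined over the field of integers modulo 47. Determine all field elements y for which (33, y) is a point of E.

11, 36

x³ + 34x + 4 = 37063 ≡ 27 (mod 47).
Square roots of 27 mod 47: 11 and 36 (since 11² = 121 ≡ 27).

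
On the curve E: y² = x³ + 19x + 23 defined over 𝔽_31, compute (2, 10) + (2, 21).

The two points share x = 2 and their y-coordinates satisfy 10 + 21 ≡ 0 (mod 31), so they are inverses. Their sum is ∞.

O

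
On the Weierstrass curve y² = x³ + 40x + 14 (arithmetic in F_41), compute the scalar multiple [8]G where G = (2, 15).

(12, 7)

Repeated addition: build up to 8G.
2G: tangent at (2, 15): λ = (3·2² + 40)/(2·15) ≡ 11/30. 30⁻¹ ≡ 26 (mod 41), so λ ≡ 11·26 ≡ 40.
  x = λ² - 2 - 2 = 1600 - 4 ≡ 38; y = λ·(2 - 38) - 15 ≡ 21. → (38, 21)
3G: (38, 21) + (2, 15). λ = (15 - 21)/(2 - 38) ≡ 35/5 mod 41. 5⁻¹ ≡ 33 (mod 41), so λ ≡ 7.
  x = λ² - 38 - 2 = 49 - 40 ≡ 9; y = λ·(38 - 9) - 21 ≡ 18. → (9, 18)
4G: (9, 18) + (2, 15). λ = (15 - 18)/(2 - 9) ≡ 38/34 mod 41. 34⁻¹ ≡ 35 (mod 41), so λ ≡ 18.
  x = λ² - 9 - 2 = 324 - 11 ≡ 26; y = λ·(9 - 26) - 18 ≡ 4. → (26, 4)
5G: (26, 4) + (2, 15). λ = (15 - 4)/(2 - 26) ≡ 11/17 mod 41. 17⁻¹ ≡ 29 (mod 41) since 17·29 = 493 ≡ 1, so λ ≡ 32.
  x = λ² - 26 - 2 = 1024 - 28 ≡ 12; y = λ·(26 - 12) - 4 ≡ 34. → (12, 34)
6G: (12, 34) + (2, 15). λ = (15 - 34)/(2 - 12) ≡ 22/31 mod 41. 31⁻¹ ≡ 4 (mod 41), so λ ≡ 6.
  x = λ² - 12 - 2 = 36 - 14 ≡ 22; y = λ·(12 - 22) - 34 ≡ 29. → (22, 29)
7G: (22, 29) + (2, 15). λ = (15 - 29)/(2 - 22) ≡ 27/21 mod 41. 21⁻¹ ≡ 2 (mod 41), so λ ≡ 13.
  x = λ² - 22 - 2 = 169 - 24 ≡ 22; y = λ·(22 - 22) - 29 ≡ 12. → (22, 12)
8G: (22, 12) + (2, 15). λ = (15 - 12)/(2 - 22) ≡ 3/21 mod 41. 21⁻¹ ≡ 2 (mod 41), so λ ≡ 6.
  x = λ² - 22 - 2 = 36 - 24 ≡ 12; y = λ·(22 - 12) - 12 ≡ 7. → (12, 7)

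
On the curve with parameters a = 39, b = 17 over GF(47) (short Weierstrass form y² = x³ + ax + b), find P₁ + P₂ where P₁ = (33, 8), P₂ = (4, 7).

(38, 21)

(33, 8) + (4, 7). λ = (7 - 8)/(4 - 33) ≡ 46/18 mod 47. 18⁻¹ ≡ 34 (mod 47) since 18·34 = 612 ≡ 1, so λ ≡ 13.
  x = λ² - 33 - 4 = 169 - 37 ≡ 38; y = λ·(33 - 38) - 8 ≡ 21. → (38, 21)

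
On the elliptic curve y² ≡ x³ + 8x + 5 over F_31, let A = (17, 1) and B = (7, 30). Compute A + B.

(12, 0)

(17, 1) + (7, 30). λ = (30 - 1)/(7 - 17) ≡ 29/21 mod 31. 21⁻¹ ≡ 3 (mod 31) since 21·3 = 63 ≡ 1, so λ ≡ 25.
  x = λ² - 17 - 7 = 625 - 24 ≡ 12; y = λ·(17 - 12) - 1 ≡ 0. → (12, 0)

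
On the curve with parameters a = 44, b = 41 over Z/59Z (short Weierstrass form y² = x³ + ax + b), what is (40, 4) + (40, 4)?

tangent at (40, 4): λ = (3·40² + 44)/(2·4) ≡ 6/8. 8⁻¹ ≡ 37 (mod 59), so λ ≡ 6·37 ≡ 45.
  x = λ² - 40 - 40 = 2025 - 80 ≡ 57; y = λ·(40 - 57) - 4 ≡ 57. → (57, 57)

(57, 57)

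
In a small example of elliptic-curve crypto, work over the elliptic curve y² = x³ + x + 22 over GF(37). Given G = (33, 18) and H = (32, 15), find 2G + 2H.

First 2G:
Repeated addition: build up to 2G.
2G: tangent at (33, 18): λ = (3·33² + 1)/(2·18) ≡ 12/36. 36⁻¹ ≡ 36 (mod 37) since 36·36 = 1296 ≡ 1, so λ ≡ 12·36 ≡ 25.
  x = λ² - 33 - 33 = 625 - 66 ≡ 4; y = λ·(33 - 4) - 18 ≡ 4. → (4, 4)
2G = (4, 4).
Next 2H:
Repeated addition: build up to 2H.
2H: tangent at (32, 15): λ = (3·32² + 1)/(2·15) ≡ 2/30. 30⁻¹ ≡ 21 (mod 37), so λ ≡ 2·21 ≡ 5.
  x = λ² - 32 - 32 = 25 - 64 ≡ 35; y = λ·(32 - 35) - 15 ≡ 7. → (35, 7)
2H = (35, 7).
Finally 2G + 2H:
(4, 4) + (35, 7). λ = (7 - 4)/(35 - 4) ≡ 3/31 mod 37. 31⁻¹ ≡ 6 (mod 37) since 31·6 = 186 ≡ 1, so λ ≡ 18.
  x = λ² - 4 - 35 = 324 - 39 ≡ 26; y = λ·(4 - 26) - 4 ≡ 7. → (26, 7)

(26, 7)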